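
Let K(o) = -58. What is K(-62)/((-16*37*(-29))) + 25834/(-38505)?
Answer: -7685369/11397480 ≈ -0.67430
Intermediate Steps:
K(-62)/((-16*37*(-29))) + 25834/(-38505) = -58/(-16*37*(-29)) + 25834/(-38505) = -58/((-592*(-29))) + 25834*(-1/38505) = -58/17168 - 25834/38505 = -58*1/17168 - 25834/38505 = -1/296 - 25834/38505 = -7685369/11397480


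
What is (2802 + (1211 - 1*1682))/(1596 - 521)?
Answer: 2331/1075 ≈ 2.1684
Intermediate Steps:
(2802 + (1211 - 1*1682))/(1596 - 521) = (2802 + (1211 - 1682))/1075 = (2802 - 471)*(1/1075) = 2331*(1/1075) = 2331/1075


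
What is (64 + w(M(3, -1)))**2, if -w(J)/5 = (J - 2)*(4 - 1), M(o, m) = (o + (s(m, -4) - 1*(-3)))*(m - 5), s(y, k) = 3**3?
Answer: 9388096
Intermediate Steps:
s(y, k) = 27
M(o, m) = (-5 + m)*(30 + o) (M(o, m) = (o + (27 - 1*(-3)))*(m - 5) = (o + (27 + 3))*(-5 + m) = (o + 30)*(-5 + m) = (30 + o)*(-5 + m) = (-5 + m)*(30 + o))
w(J) = 30 - 15*J (w(J) = -5*(J - 2)*(4 - 1) = -5*(-2 + J)*3 = -5*(-6 + 3*J) = 30 - 15*J)
(64 + w(M(3, -1)))**2 = (64 + (30 - 15*(-150 - 5*3 + 30*(-1) - 1*3)))**2 = (64 + (30 - 15*(-150 - 15 - 30 - 3)))**2 = (64 + (30 - 15*(-198)))**2 = (64 + (30 + 2970))**2 = (64 + 3000)**2 = 3064**2 = 9388096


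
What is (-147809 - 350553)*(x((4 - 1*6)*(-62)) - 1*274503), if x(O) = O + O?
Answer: 136678270310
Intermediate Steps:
x(O) = 2*O
(-147809 - 350553)*(x((4 - 1*6)*(-62)) - 1*274503) = (-147809 - 350553)*(2*((4 - 1*6)*(-62)) - 1*274503) = -498362*(2*((4 - 6)*(-62)) - 274503) = -498362*(2*(-2*(-62)) - 274503) = -498362*(2*124 - 274503) = -498362*(248 - 274503) = -498362*(-274255) = 136678270310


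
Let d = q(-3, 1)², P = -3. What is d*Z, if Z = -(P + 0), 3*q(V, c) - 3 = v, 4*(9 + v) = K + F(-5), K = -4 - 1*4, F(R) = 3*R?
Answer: 2209/48 ≈ 46.021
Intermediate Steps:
K = -8 (K = -4 - 4 = -8)
v = -59/4 (v = -9 + (-8 + 3*(-5))/4 = -9 + (-8 - 15)/4 = -9 + (¼)*(-23) = -9 - 23/4 = -59/4 ≈ -14.750)
q(V, c) = -47/12 (q(V, c) = 1 + (⅓)*(-59/4) = 1 - 59/12 = -47/12)
Z = 3 (Z = -(-3 + 0) = -1*(-3) = 3)
d = 2209/144 (d = (-47/12)² = 2209/144 ≈ 15.340)
d*Z = (2209/144)*3 = 2209/48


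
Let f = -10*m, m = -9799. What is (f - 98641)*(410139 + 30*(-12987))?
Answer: -13364379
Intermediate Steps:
f = 97990 (f = -10*(-9799) = 97990)
(f - 98641)*(410139 + 30*(-12987)) = (97990 - 98641)*(410139 + 30*(-12987)) = -651*(410139 - 389610) = -651*20529 = -13364379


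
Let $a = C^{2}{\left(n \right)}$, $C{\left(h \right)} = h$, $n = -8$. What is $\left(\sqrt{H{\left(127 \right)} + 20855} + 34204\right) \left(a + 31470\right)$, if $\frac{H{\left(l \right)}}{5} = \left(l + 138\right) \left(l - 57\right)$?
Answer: $1078588936 + 31534 \sqrt{113605} \approx 1.0892 \cdot 10^{9}$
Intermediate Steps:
$H{\left(l \right)} = 5 \left(-57 + l\right) \left(138 + l\right)$ ($H{\left(l \right)} = 5 \left(l + 138\right) \left(l - 57\right) = 5 \left(138 + l\right) \left(-57 + l\right) = 5 \left(-57 + l\right) \left(138 + l\right)$)
$a = 64$ ($a = \left(-8\right)^{2} = 64$)
$\left(\sqrt{H{\left(127 \right)} + 20855} + 34204\right) \left(a + 31470\right) = \left(\sqrt{\left(-39330 + 5 \cdot 127^{2} + 405 \cdot 127\right) + 20855} + 34204\right) \left(64 + 31470\right) = \left(\sqrt{\left(-39330 + 5 \cdot 16129 + 51435\right) + 20855} + 34204\right) 31534 = \left(\sqrt{\left(-39330 + 80645 + 51435\right) + 20855} + 34204\right) 31534 = \left(\sqrt{92750 + 20855} + 34204\right) 31534 = \left(\sqrt{113605} + 34204\right) 31534 = \left(34204 + \sqrt{113605}\right) 31534 = 1078588936 + 31534 \sqrt{113605}$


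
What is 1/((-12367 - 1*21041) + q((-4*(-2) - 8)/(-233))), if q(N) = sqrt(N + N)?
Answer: -1/33408 ≈ -2.9933e-5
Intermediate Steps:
q(N) = sqrt(2)*sqrt(N) (q(N) = sqrt(2*N) = sqrt(2)*sqrt(N))
1/((-12367 - 1*21041) + q((-4*(-2) - 8)/(-233))) = 1/((-12367 - 1*21041) + sqrt(2)*sqrt((-4*(-2) - 8)/(-233))) = 1/((-12367 - 21041) + sqrt(2)*sqrt((8 - 8)*(-1/233))) = 1/(-33408 + sqrt(2)*sqrt(0*(-1/233))) = 1/(-33408 + sqrt(2)*sqrt(0)) = 1/(-33408 + sqrt(2)*0) = 1/(-33408 + 0) = 1/(-33408) = -1/33408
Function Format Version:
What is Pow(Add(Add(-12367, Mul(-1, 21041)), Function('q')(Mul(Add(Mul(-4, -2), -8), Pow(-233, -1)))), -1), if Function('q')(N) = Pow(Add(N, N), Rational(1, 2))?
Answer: Rational(-1, 33408) ≈ -2.9933e-5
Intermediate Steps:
Function('q')(N) = Mul(Pow(2, Rational(1, 2)), Pow(N, Rational(1, 2))) (Function('q')(N) = Pow(Mul(2, N), Rational(1, 2)) = Mul(Pow(2, Rational(1, 2)), Pow(N, Rational(1, 2))))
Pow(Add(Add(-12367, Mul(-1, 21041)), Function('q')(Mul(Add(Mul(-4, -2), -8), Pow(-233, -1)))), -1) = Pow(Add(Add(-12367, Mul(-1, 21041)), Mul(Pow(2, Rational(1, 2)), Pow(Mul(Add(Mul(-4, -2), -8), Pow(-233, -1)), Rational(1, 2)))), -1) = Pow(Add(Add(-12367, -21041), Mul(Pow(2, Rational(1, 2)), Pow(Mul(Add(8, -8), Rational(-1, 233)), Rational(1, 2)))), -1) = Pow(Add(-33408, Mul(Pow(2, Rational(1, 2)), Pow(Mul(0, Rational(-1, 233)), Rational(1, 2)))), -1) = Pow(Add(-33408, Mul(Pow(2, Rational(1, 2)), Pow(0, Rational(1, 2)))), -1) = Pow(Add(-33408, Mul(Pow(2, Rational(1, 2)), 0)), -1) = Pow(Add(-33408, 0), -1) = Pow(-33408, -1) = Rational(-1, 33408)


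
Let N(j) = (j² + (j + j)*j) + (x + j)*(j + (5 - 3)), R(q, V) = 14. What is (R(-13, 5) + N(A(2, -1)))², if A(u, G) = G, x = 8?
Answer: 576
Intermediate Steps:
N(j) = 3*j² + (2 + j)*(8 + j) (N(j) = (j² + (j + j)*j) + (8 + j)*(j + (5 - 3)) = (j² + (2*j)*j) + (8 + j)*(j + 2) = (j² + 2*j²) + (8 + j)*(2 + j) = 3*j² + (2 + j)*(8 + j))
(R(-13, 5) + N(A(2, -1)))² = (14 + (16 + 4*(-1)² + 10*(-1)))² = (14 + (16 + 4*1 - 10))² = (14 + (16 + 4 - 10))² = (14 + 10)² = 24² = 576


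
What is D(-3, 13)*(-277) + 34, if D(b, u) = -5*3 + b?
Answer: 5020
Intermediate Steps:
D(b, u) = -15 + b
D(-3, 13)*(-277) + 34 = (-15 - 3)*(-277) + 34 = -18*(-277) + 34 = 4986 + 34 = 5020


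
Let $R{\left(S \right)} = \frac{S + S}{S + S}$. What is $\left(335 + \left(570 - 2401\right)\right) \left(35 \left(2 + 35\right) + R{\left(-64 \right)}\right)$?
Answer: $-1938816$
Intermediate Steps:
$R{\left(S \right)} = 1$ ($R{\left(S \right)} = \frac{2 S}{2 S} = 2 S \frac{1}{2 S} = 1$)
$\left(335 + \left(570 - 2401\right)\right) \left(35 \left(2 + 35\right) + R{\left(-64 \right)}\right) = \left(335 + \left(570 - 2401\right)\right) \left(35 \left(2 + 35\right) + 1\right) = \left(335 + \left(570 - 2401\right)\right) \left(35 \cdot 37 + 1\right) = \left(335 - 1831\right) \left(1295 + 1\right) = \left(-1496\right) 1296 = -1938816$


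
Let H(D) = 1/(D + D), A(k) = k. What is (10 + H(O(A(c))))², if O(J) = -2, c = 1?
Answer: 1521/16 ≈ 95.063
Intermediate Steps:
H(D) = 1/(2*D)
(10 + H(O(A(c))))² = (10 + (½)/(-2))² = (10 + (½)*(-½))² = (10 - ¼)² = (39/4)² = 1521/16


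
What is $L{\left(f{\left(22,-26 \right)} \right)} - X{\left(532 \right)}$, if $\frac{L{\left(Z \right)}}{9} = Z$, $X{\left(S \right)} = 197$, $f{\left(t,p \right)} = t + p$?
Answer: $-233$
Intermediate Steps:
$f{\left(t,p \right)} = p + t$
$L{\left(Z \right)} = 9 Z$
$L{\left(f{\left(22,-26 \right)} \right)} - X{\left(532 \right)} = 9 \left(-26 + 22\right) - 197 = 9 \left(-4\right) - 197 = -36 - 197 = -233$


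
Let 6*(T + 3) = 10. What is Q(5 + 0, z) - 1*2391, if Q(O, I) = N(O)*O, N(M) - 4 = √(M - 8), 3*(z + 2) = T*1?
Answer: -2371 + 5*I*√3 ≈ -2371.0 + 8.6602*I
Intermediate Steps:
T = -4/3 (T = -3 + (⅙)*10 = -3 + 5/3 = -4/3 ≈ -1.3333)
z = -22/9 (z = -2 + (-4/3*1)/3 = -2 + (⅓)*(-4/3) = -2 - 4/9 = -22/9 ≈ -2.4444)
N(M) = 4 + √(-8 + M) (N(M) = 4 + √(M - 8) = 4 + √(-8 + M))
Q(O, I) = O*(4 + √(-8 + O)) (Q(O, I) = (4 + √(-8 + O))*O = O*(4 + √(-8 + O)))
Q(5 + 0, z) - 1*2391 = (5 + 0)*(4 + √(-8 + (5 + 0))) - 1*2391 = 5*(4 + √(-8 + 5)) - 2391 = 5*(4 + √(-3)) - 2391 = 5*(4 + I*√3) - 2391 = (20 + 5*I*√3) - 2391 = -2371 + 5*I*√3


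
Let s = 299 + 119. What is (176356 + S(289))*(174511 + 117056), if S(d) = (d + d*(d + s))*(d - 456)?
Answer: -9911484279816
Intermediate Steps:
s = 418
S(d) = (-456 + d)*(d + d*(418 + d)) (S(d) = (d + d*(d + 418))*(d - 456) = (d + d*(418 + d))*(-456 + d) = (-456 + d)*(d + d*(418 + d)))
(176356 + S(289))*(174511 + 117056) = (176356 + 289*(-191064 + 289² - 37*289))*(174511 + 117056) = (176356 + 289*(-191064 + 83521 - 10693))*291567 = (176356 + 289*(-118236))*291567 = (176356 - 34170204)*291567 = -33993848*291567 = -9911484279816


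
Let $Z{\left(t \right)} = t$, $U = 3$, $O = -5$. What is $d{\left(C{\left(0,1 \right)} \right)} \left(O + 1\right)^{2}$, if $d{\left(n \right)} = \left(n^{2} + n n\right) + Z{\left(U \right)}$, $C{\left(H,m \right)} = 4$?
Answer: $560$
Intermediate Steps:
$d{\left(n \right)} = 3 + 2 n^{2}$ ($d{\left(n \right)} = \left(n^{2} + n n\right) + 3 = \left(n^{2} + n^{2}\right) + 3 = 2 n^{2} + 3 = 3 + 2 n^{2}$)
$d{\left(C{\left(0,1 \right)} \right)} \left(O + 1\right)^{2} = \left(3 + 2 \cdot 4^{2}\right) \left(-5 + 1\right)^{2} = \left(3 + 2 \cdot 16\right) \left(-4\right)^{2} = \left(3 + 32\right) 16 = 35 \cdot 16 = 560$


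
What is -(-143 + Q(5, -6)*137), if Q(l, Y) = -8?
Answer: 1239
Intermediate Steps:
-(-143 + Q(5, -6)*137) = -(-143 - 8*137) = -(-143 - 1096) = -1*(-1239) = 1239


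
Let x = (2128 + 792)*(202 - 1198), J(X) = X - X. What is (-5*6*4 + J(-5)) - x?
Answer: 2908200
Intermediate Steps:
J(X) = 0
x = -2908320 (x = 2920*(-996) = -2908320)
(-5*6*4 + J(-5)) - x = (-5*6*4 + 0) - 1*(-2908320) = (-30*4 + 0) + 2908320 = (-1*120 + 0) + 2908320 = (-120 + 0) + 2908320 = -120 + 2908320 = 2908200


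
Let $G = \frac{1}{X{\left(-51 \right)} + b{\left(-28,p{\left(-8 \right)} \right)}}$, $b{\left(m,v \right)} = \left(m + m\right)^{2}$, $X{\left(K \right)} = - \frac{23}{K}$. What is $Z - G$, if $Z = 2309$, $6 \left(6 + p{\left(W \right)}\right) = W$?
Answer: $\frac{369345280}{159959} \approx 2309.0$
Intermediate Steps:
$p{\left(W \right)} = -6 + \frac{W}{6}$
$b{\left(m,v \right)} = 4 m^{2}$ ($b{\left(m,v \right)} = \left(2 m\right)^{2} = 4 m^{2}$)
$G = \frac{51}{159959}$ ($G = \frac{1}{- \frac{23}{-51} + 4 \left(-28\right)^{2}} = \frac{1}{\left(-23\right) \left(- \frac{1}{51}\right) + 4 \cdot 784} = \frac{1}{\frac{23}{51} + 3136} = \frac{1}{\frac{159959}{51}} = \frac{51}{159959} \approx 0.00031883$)
$Z - G = 2309 - \frac{51}{159959} = \frac{369345280}{159959}$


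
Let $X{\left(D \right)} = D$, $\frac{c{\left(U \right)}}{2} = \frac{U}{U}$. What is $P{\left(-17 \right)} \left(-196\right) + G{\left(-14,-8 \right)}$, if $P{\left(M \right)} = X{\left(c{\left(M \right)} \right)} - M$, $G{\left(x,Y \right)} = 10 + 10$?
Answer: $-3704$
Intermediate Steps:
$c{\left(U \right)} = 2$ ($c{\left(U \right)} = 2 \frac{U}{U} = 2 \cdot 1 = 2$)
$G{\left(x,Y \right)} = 20$
$P{\left(M \right)} = 2 - M$
$P{\left(-17 \right)} \left(-196\right) + G{\left(-14,-8 \right)} = \left(2 - -17\right) \left(-196\right) + 20 = \left(2 + 17\right) \left(-196\right) + 20 = 19 \left(-196\right) + 20 = -3724 + 20 = -3704$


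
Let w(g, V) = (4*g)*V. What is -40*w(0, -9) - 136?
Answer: -136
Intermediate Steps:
w(g, V) = 4*V*g
-40*w(0, -9) - 136 = -160*(-9)*0 - 136 = -40*0 - 136 = 0 - 136 = -136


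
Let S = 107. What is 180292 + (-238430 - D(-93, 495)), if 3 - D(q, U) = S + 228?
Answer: -57806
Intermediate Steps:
D(q, U) = -332 (D(q, U) = 3 - (107 + 228) = 3 - 1*335 = 3 - 335 = -332)
180292 + (-238430 - D(-93, 495)) = 180292 + (-238430 - 1*(-332)) = 180292 + (-238430 + 332) = 180292 - 238098 = -57806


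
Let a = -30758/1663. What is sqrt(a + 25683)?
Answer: sqrt(70976958073)/1663 ≈ 160.20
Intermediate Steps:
a = -30758/1663 (a = -30758*1/1663 = -30758/1663 ≈ -18.495)
sqrt(a + 25683) = sqrt(-30758/1663 + 25683) = sqrt(42680071/1663) = sqrt(70976958073)/1663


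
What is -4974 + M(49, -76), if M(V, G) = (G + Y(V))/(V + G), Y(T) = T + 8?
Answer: -134279/27 ≈ -4973.3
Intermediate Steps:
Y(T) = 8 + T
M(V, G) = (8 + G + V)/(G + V) (M(V, G) = (G + (8 + V))/(V + G) = (8 + G + V)/(G + V))
-4974 + M(49, -76) = -4974 + (8 - 76 + 49)/(-76 + 49) = -4974 - 19/(-27) = -4974 - 1/27*(-19) = -4974 + 19/27 = -134279/27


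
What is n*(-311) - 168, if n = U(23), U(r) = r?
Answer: -7321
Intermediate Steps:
n = 23
n*(-311) - 168 = 23*(-311) - 168 = -7153 - 168 = -7321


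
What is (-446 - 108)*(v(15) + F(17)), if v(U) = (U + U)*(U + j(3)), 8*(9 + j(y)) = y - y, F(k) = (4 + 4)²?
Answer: -135176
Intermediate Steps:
F(k) = 64 (F(k) = 8² = 64)
j(y) = -9 (j(y) = -9 + (y - y)/8 = -9 + (⅛)*0 = -9 + 0 = -9)
v(U) = 2*U*(-9 + U) (v(U) = (U + U)*(U - 9) = (2*U)*(-9 + U) = 2*U*(-9 + U))
(-446 - 108)*(v(15) + F(17)) = (-446 - 108)*(2*15*(-9 + 15) + 64) = -554*(2*15*6 + 64) = -554*(180 + 64) = -554*244 = -135176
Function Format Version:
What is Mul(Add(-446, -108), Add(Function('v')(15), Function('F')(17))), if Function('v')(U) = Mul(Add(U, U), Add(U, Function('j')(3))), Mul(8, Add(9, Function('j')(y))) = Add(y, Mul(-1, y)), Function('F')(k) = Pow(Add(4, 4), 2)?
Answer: -135176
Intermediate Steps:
Function('F')(k) = 64 (Function('F')(k) = Pow(8, 2) = 64)
Function('j')(y) = -9 (Function('j')(y) = Add(-9, Mul(Rational(1, 8), Add(y, Mul(-1, y)))) = Add(-9, Mul(Rational(1, 8), 0)) = Add(-9, 0) = -9)
Function('v')(U) = Mul(2, U, Add(-9, U)) (Function('v')(U) = Mul(Add(U, U), Add(U, -9)) = Mul(Mul(2, U), Add(-9, U)) = Mul(2, U, Add(-9, U)))
Mul(Add(-446, -108), Add(Function('v')(15), Function('F')(17))) = Mul(Add(-446, -108), Add(Mul(2, 15, Add(-9, 15)), 64)) = Mul(-554, Add(Mul(2, 15, 6), 64)) = Mul(-554, Add(180, 64)) = Mul(-554, 244) = -135176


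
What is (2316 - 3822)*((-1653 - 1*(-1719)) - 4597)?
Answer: 6823686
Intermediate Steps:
(2316 - 3822)*((-1653 - 1*(-1719)) - 4597) = -1506*((-1653 + 1719) - 4597) = -1506*(66 - 4597) = -1506*(-4531) = 6823686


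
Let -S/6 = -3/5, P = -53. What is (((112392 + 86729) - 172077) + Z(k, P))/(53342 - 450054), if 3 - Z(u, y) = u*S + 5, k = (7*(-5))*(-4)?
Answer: -13269/198356 ≈ -0.066895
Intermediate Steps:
S = 18/5 (S = -(-18)/5 = -6*(-⅗) = 18/5 ≈ 3.6000)
k = 140 (k = -35*(-4) = 140)
Z(u, y) = -2 - 18*u/5 (Z(u, y) = 3 - (u*(18/5) + 5) = 3 - (18*u/5 + 5) = 3 - (5 + 18*u/5) = 3 + (-5 - 18*u/5) = -2 - 18*u/5)
(((112392 + 86729) - 172077) + Z(k, P))/(53342 - 450054) = (((112392 + 86729) - 172077) + (-2 - 18/5*140))/(53342 - 450054) = ((199121 - 172077) + (-2 - 504))/(-396712) = (27044 - 506)*(-1/396712) = 26538*(-1/396712) = -13269/198356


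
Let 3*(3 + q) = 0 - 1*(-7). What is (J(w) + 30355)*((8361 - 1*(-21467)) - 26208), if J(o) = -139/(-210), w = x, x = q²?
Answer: 2307637418/21 ≈ 1.0989e+8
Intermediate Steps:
q = -⅔ (q = -3 + (0 - 1*(-7))/3 = -3 + (0 + 7)/3 = -3 + (⅓)*7 = -3 + 7/3 = -⅔ ≈ -0.66667)
x = 4/9 (x = (-⅔)² = 4/9 ≈ 0.44444)
w = 4/9 ≈ 0.44444
J(o) = 139/210 (J(o) = -139*(-1/210) = 139/210)
(J(w) + 30355)*((8361 - 1*(-21467)) - 26208) = (139/210 + 30355)*((8361 - 1*(-21467)) - 26208) = 6374689*((8361 + 21467) - 26208)/210 = 6374689*(29828 - 26208)/210 = (6374689/210)*3620 = 2307637418/21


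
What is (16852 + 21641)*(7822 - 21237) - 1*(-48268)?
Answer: -516335327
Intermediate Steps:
(16852 + 21641)*(7822 - 21237) - 1*(-48268) = 38493*(-13415) + 48268 = -516383595 + 48268 = -516335327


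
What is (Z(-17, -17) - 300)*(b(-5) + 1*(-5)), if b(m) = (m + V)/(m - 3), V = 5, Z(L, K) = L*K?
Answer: 55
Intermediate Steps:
Z(L, K) = K*L
b(m) = (5 + m)/(-3 + m) (b(m) = (m + 5)/(m - 3) = (5 + m)/(-3 + m))
(Z(-17, -17) - 300)*(b(-5) + 1*(-5)) = (-17*(-17) - 300)*((5 - 5)/(-3 - 5) + 1*(-5)) = (289 - 300)*(0/(-8) - 5) = -11*(-⅛*0 - 5) = -11*(0 - 5) = -11*(-5) = 55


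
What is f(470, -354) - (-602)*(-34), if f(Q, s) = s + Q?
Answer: -20352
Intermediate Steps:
f(Q, s) = Q + s
f(470, -354) - (-602)*(-34) = (470 - 354) - (-602)*(-34) = 116 - 1*20468 = 116 - 20468 = -20352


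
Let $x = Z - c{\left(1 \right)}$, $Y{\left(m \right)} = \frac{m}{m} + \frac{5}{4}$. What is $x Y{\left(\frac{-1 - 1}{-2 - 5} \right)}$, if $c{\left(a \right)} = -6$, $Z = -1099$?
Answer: $- \frac{9837}{4} \approx -2459.3$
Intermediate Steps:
$Y{\left(m \right)} = \frac{9}{4}$ ($Y{\left(m \right)} = 1 + 5 \cdot \frac{1}{4} = 1 + \frac{5}{4} = \frac{9}{4}$)
$x = -1093$ ($x = -1099 - -6 = -1099 + 6 = -1093$)
$x Y{\left(\frac{-1 - 1}{-2 - 5} \right)} = \left(-1093\right) \frac{9}{4} = - \frac{9837}{4}$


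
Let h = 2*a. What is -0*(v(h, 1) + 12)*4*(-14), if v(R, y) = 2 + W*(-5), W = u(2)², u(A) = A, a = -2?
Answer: 0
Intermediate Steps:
h = -4 (h = 2*(-2) = -4)
W = 4 (W = 2² = 4)
v(R, y) = -18 (v(R, y) = 2 + 4*(-5) = 2 - 20 = -18)
-0*(v(h, 1) + 12)*4*(-14) = -0*(-18 + 12)*4*(-14) = -0*(-6)*(-56) = -0*(-56) = -1*0 = 0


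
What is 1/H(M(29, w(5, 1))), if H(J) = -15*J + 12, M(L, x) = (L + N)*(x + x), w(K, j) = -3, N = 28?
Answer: 1/5142 ≈ 0.00019448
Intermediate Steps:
M(L, x) = 2*x*(28 + L) (M(L, x) = (L + 28)*(x + x) = (28 + L)*(2*x) = 2*x*(28 + L))
H(J) = 12 - 15*J
1/H(M(29, w(5, 1))) = 1/(12 - 30*(-3)*(28 + 29)) = 1/(12 - 30*(-3)*57) = 1/(12 - 15*(-342)) = 1/(12 + 5130) = 1/5142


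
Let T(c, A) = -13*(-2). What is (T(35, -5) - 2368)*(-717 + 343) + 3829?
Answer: 879737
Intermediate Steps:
T(c, A) = 26
(T(35, -5) - 2368)*(-717 + 343) + 3829 = (26 - 2368)*(-717 + 343) + 3829 = -2342*(-374) + 3829 = 875908 + 3829 = 879737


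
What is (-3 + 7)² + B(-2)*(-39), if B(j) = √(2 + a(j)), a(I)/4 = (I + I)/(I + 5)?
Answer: 16 - 13*I*√30 ≈ 16.0 - 71.204*I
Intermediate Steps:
a(I) = 8*I/(5 + I) (a(I) = 4*((I + I)/(I + 5)) = 4*((2*I)/(5 + I)) = 4*(2*I/(5 + I)) = 8*I/(5 + I))
B(j) = √(2 + 8*j/(5 + j))
(-3 + 7)² + B(-2)*(-39) = (-3 + 7)² + (√10*√((1 - 2)/(5 - 2)))*(-39) = 4² + (√10*√(-1/3))*(-39) = 16 + (√10*√((⅓)*(-1)))*(-39) = 16 + (√10*√(-⅓))*(-39) = 16 + (√10*(I*√3/3))*(-39) = 16 + (I*√30/3)*(-39) = 16 - 13*I*√30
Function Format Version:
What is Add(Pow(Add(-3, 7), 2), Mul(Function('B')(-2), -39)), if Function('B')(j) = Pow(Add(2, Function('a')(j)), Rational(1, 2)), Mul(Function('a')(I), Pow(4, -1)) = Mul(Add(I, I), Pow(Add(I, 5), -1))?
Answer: Add(16, Mul(-13, I, Pow(30, Rational(1, 2)))) ≈ Add(16.000, Mul(-71.204, I))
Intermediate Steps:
Function('a')(I) = Mul(8, I, Pow(Add(5, I), -1)) (Function('a')(I) = Mul(4, Mul(Add(I, I), Pow(Add(I, 5), -1))) = Mul(4, Mul(Mul(2, I), Pow(Add(5, I), -1))) = Mul(4, Mul(2, I, Pow(Add(5, I), -1))) = Mul(8, I, Pow(Add(5, I), -1)))
Function('B')(j) = Pow(Add(2, Mul(8, j, Pow(Add(5, j), -1))), Rational(1, 2))
Add(Pow(Add(-3, 7), 2), Mul(Function('B')(-2), -39)) = Add(Pow(Add(-3, 7), 2), Mul(Mul(Pow(10, Rational(1, 2)), Pow(Mul(Pow(Add(5, -2), -1), Add(1, -2)), Rational(1, 2))), -39)) = Add(Pow(4, 2), Mul(Mul(Pow(10, Rational(1, 2)), Pow(Mul(Pow(3, -1), -1), Rational(1, 2))), -39)) = Add(16, Mul(Mul(Pow(10, Rational(1, 2)), Pow(Mul(Rational(1, 3), -1), Rational(1, 2))), -39)) = Add(16, Mul(Mul(Pow(10, Rational(1, 2)), Pow(Rational(-1, 3), Rational(1, 2))), -39)) = Add(16, Mul(Mul(Pow(10, Rational(1, 2)), Mul(Rational(1, 3), I, Pow(3, Rational(1, 2)))), -39)) = Add(16, Mul(Mul(Rational(1, 3), I, Pow(30, Rational(1, 2))), -39)) = Add(16, Mul(-13, I, Pow(30, Rational(1, 2))))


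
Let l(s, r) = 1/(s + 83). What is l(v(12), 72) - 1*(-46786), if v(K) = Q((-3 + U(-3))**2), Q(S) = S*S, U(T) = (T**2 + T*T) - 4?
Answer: 688877065/14724 ≈ 46786.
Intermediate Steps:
U(T) = -4 + 2*T**2 (U(T) = (T**2 + T**2) - 4 = 2*T**2 - 4 = -4 + 2*T**2)
Q(S) = S**2
v(K) = 14641 (v(K) = ((-3 + (-4 + 2*(-3)**2))**2)**2 = ((-3 + (-4 + 2*9))**2)**2 = ((-3 + (-4 + 18))**2)**2 = ((-3 + 14)**2)**2 = (11**2)**2 = 121**2 = 14641)
l(s, r) = 1/(83 + s)
l(v(12), 72) - 1*(-46786) = 1/(83 + 14641) - 1*(-46786) = 1/14724 + 46786 = 688877065/14724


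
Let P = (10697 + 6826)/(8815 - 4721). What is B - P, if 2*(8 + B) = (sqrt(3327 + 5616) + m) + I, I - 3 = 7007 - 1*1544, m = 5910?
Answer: 23236397/4094 + sqrt(8943)/2 ≈ 5723.0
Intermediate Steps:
I = 5466 (I = 3 + (7007 - 1*1544) = 3 + (7007 - 1544) = 3 + 5463 = 5466)
B = 5680 + sqrt(8943)/2 (B = -8 + ((sqrt(3327 + 5616) + 5910) + 5466)/2 = -8 + ((sqrt(8943) + 5910) + 5466)/2 = -8 + ((5910 + sqrt(8943)) + 5466)/2 = -8 + (11376 + sqrt(8943))/2 = -8 + (5688 + sqrt(8943)/2) = 5680 + sqrt(8943)/2 ≈ 5727.3)
P = 17523/4094 ≈ 4.2802
B - P = (5680 + sqrt(8943)/2) - 1*17523/4094 = (5680 + sqrt(8943)/2) - 17523/4094 = 23236397/4094 + sqrt(8943)/2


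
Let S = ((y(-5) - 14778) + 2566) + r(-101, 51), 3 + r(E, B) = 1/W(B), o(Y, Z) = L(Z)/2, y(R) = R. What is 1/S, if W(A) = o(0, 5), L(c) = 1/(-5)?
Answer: -1/12230 ≈ -8.1766e-5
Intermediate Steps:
L(c) = -⅕ (L(c) = 1*(-⅕) = -⅕)
o(Y, Z) = -⅒ (o(Y, Z) = -⅕/2 = -⅕*½ = -⅒)
W(A) = -⅒
r(E, B) = -13 (r(E, B) = -3 + 1/(-⅒) = -3 - 10 = -13)
S = -12230 (S = ((-5 - 14778) + 2566) - 13 = (-14783 + 2566) - 13 = -12217 - 13 = -12230)
1/S = 1/(-12230) = -1/12230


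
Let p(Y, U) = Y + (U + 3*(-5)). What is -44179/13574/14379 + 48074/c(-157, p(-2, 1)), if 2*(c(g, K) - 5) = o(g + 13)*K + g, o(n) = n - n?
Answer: -6255408543707/9563846754 ≈ -654.07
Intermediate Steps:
o(n) = 0
p(Y, U) = -15 + U + Y (p(Y, U) = Y + (U - 15) = Y + (-15 + U) = -15 + U + Y)
c(g, K) = 5 + g/2 (c(g, K) = 5 + (0*K + g)/2 = 5 + (0 + g)/2 = 5 + g/2)
-44179/13574/14379 + 48074/c(-157, p(-2, 1)) = -44179/13574/14379 + 48074/(5 + (½)*(-157)) = -44179*1/13574*(1/14379) + 48074/(5 - 157/2) = -44179/13574*1/14379 + 48074/(-147/2) = -44179/195180546 + 48074*(-2/147) = -44179/195180546 - 96148/147 = -6255408543707/9563846754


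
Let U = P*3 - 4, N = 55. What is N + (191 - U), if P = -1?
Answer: 253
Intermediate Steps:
U = -7 (U = -1*3 - 4 = -3 - 4 = -7)
N + (191 - U) = 55 + (191 - 1*(-7)) = 55 + (191 + 7) = 55 + 198 = 253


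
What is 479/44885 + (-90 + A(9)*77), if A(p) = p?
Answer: 27066134/44885 ≈ 603.01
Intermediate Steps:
479/44885 + (-90 + A(9)*77) = 479/44885 + (-90 + 9*77) = 479*(1/44885) + (-90 + 693) = 479/44885 + 603 = 27066134/44885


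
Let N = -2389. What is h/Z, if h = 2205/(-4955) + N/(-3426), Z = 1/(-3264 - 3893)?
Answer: -6130922381/3395166 ≈ -1805.8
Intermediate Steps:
Z = -1/7157 (Z = 1/(-7157) = -1/7157 ≈ -0.00013972)
h = 856633/3395166 (h = 2205/(-4955) - 2389/(-3426) = 2205*(-1/4955) - 2389*(-1/3426) = -441/991 + 2389/3426 = 856633/3395166 ≈ 0.25231)
h/Z = 856633/(3395166*(-1/7157)) = (856633/3395166)*(-7157) = -6130922381/3395166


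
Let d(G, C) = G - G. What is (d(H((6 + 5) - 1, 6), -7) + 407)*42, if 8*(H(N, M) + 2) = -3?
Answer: 17094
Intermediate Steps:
H(N, M) = -19/8 (H(N, M) = -2 + (1/8)*(-3) = -2 - 3/8 = -19/8)
d(G, C) = 0
(d(H((6 + 5) - 1, 6), -7) + 407)*42 = (0 + 407)*42 = 407*42 = 17094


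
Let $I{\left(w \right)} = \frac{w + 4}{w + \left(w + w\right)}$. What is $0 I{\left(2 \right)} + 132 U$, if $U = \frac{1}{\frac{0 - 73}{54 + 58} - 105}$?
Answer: $- \frac{14784}{11833} \approx -1.2494$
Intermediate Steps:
$I{\left(w \right)} = \frac{4 + w}{3 w}$ ($I{\left(w \right)} = \frac{4 + w}{w + 2 w} = \frac{4 + w}{3 w}$)
$U = - \frac{112}{11833}$ ($U = \frac{1}{- \frac{73}{112} - 105} = \frac{1}{- \frac{11833}{112}} = - \frac{112}{11833} \approx -0.0094651$)
$0 I{\left(2 \right)} + 132 U = 0 \frac{4 + 2}{3 \cdot 2} + 132 \left(- \frac{112}{11833}\right) = 0 \cdot \frac{1}{3} \cdot \frac{1}{2} \cdot 6 - \frac{14784}{11833} = 0 \cdot 1 - \frac{14784}{11833} = 0 - \frac{14784}{11833} = - \frac{14784}{11833}$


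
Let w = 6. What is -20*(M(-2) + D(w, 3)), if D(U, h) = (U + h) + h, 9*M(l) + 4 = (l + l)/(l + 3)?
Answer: -2000/9 ≈ -222.22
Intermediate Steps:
M(l) = -4/9 + 2*l/(9*(3 + l)) (M(l) = -4/9 + ((l + l)/(l + 3))/9 = -4/9 + ((2*l)/(3 + l))/9 = -4/9 + (2*l/(3 + l))/9 = -4/9 + 2*l/(9*(3 + l)))
D(U, h) = U + 2*h
-20*(M(-2) + D(w, 3)) = -20*(2*(-6 - 1*(-2))/(9*(3 - 2)) + (6 + 2*3)) = -20*((2/9)*(-6 + 2)/1 + (6 + 6)) = -20*((2/9)*1*(-4) + 12) = -20*(-8/9 + 12) = -20*100/9 = -2000/9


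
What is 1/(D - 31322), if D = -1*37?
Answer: -1/31359 ≈ -3.1889e-5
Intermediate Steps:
D = -37
1/(D - 31322) = 1/(-37 - 31322) = 1/(-31359) = -1/31359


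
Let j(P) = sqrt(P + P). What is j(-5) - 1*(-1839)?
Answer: 1839 + I*sqrt(10) ≈ 1839.0 + 3.1623*I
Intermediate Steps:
j(P) = sqrt(2)*sqrt(P) (j(P) = sqrt(2*P) = sqrt(2)*sqrt(P))
j(-5) - 1*(-1839) = sqrt(2)*sqrt(-5) - 1*(-1839) = sqrt(2)*(I*sqrt(5)) + 1839 = I*sqrt(10) + 1839 = 1839 + I*sqrt(10)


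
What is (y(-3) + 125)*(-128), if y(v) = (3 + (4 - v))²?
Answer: -28800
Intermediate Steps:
y(v) = (7 - v)²
(y(-3) + 125)*(-128) = ((-7 - 3)² + 125)*(-128) = ((-10)² + 125)*(-128) = (100 + 125)*(-128) = 225*(-128) = -28800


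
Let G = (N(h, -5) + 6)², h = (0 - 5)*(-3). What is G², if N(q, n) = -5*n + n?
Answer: 456976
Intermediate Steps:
h = 15 (h = -5*(-3) = 15)
N(q, n) = -4*n
G = 676 (G = (-4*(-5) + 6)² = (20 + 6)² = 26² = 676)
G² = 676² = 456976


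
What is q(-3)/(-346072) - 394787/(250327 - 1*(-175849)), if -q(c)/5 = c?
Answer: -17078889913/18435947584 ≈ -0.92639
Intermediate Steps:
q(c) = -5*c
q(-3)/(-346072) - 394787/(250327 - 1*(-175849)) = -5*(-3)/(-346072) - 394787/(250327 - 1*(-175849)) = 15*(-1/346072) - 394787/(250327 + 175849) = -15/346072 - 394787/426176 = -17078889913/18435947584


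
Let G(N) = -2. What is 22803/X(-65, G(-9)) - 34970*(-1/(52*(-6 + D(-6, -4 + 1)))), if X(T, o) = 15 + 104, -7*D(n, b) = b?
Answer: 658249/9282 ≈ 70.917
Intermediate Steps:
D(n, b) = -b/7
X(T, o) = 119
22803/X(-65, G(-9)) - 34970*(-1/(52*(-6 + D(-6, -4 + 1)))) = 22803/119 - 34970*(-1/(52*(-6 - (-4 + 1)/7))) = 22803*(1/119) - 34970*(-1/(52*(-6 - ⅐*(-3)))) = 22803/119 - 34970*(-1/(52*(-6 + 3/7))) = 22803/119 - 34970/((-52*(-39/7))) = 22803/119 - 34970/2028/7 = 22803/119 - 34970*7/2028 = 22803/119 - 9415/78 = 658249/9282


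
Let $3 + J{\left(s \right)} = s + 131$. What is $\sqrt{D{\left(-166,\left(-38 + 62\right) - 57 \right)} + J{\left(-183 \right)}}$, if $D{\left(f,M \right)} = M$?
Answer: $2 i \sqrt{22} \approx 9.3808 i$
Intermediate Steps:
$J{\left(s \right)} = 128 + s$ ($J{\left(s \right)} = -3 + \left(s + 131\right) = -3 + \left(131 + s\right) = 128 + s$)
$\sqrt{D{\left(-166,\left(-38 + 62\right) - 57 \right)} + J{\left(-183 \right)}} = \sqrt{\left(\left(-38 + 62\right) - 57\right) + \left(128 - 183\right)} = \sqrt{\left(24 - 57\right) - 55} = \sqrt{-33 - 55} = \sqrt{-88} = 2 i \sqrt{22}$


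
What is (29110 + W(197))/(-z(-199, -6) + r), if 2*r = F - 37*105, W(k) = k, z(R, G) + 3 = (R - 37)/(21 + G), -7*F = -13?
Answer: -3077235/201898 ≈ -15.242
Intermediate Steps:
F = 13/7 (F = -1/7*(-13) = 13/7 ≈ 1.8571)
z(R, G) = -3 + (-37 + R)/(21 + G) (z(R, G) = -3 + (R - 37)/(21 + G) = -3 + (-37 + R)/(21 + G))
r = -13591/7 (r = (13/7 - 37*105)/2 = (13/7 - 3885)/2 = (1/2)*(-27182/7) = -13591/7 ≈ -1941.6)
(29110 + W(197))/(-z(-199, -6) + r) = (29110 + 197)/(-(-100 - 199 - 3*(-6))/(21 - 6) - 13591/7) = 29307/(-(-100 - 199 + 18)/15 - 13591/7) = 29307/(-(-281)/15 - 13591/7) = 29307/(-1*(-281/15) - 13591/7) = 29307/(281/15 - 13591/7) = 29307/(-201898/105) = 29307*(-105/201898) = -3077235/201898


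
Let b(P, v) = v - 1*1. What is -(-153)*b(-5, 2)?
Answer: 153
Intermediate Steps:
b(P, v) = -1 + v (b(P, v) = v - 1 = -1 + v)
-(-153)*b(-5, 2) = -(-153)*(-1 + 2) = -(-153) = -153*(-1) = 153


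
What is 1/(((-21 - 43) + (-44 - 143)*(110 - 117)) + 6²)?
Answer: 1/1281 ≈ 0.00078064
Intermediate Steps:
1/(((-21 - 43) + (-44 - 143)*(110 - 117)) + 6²) = 1/((-64 - 187*(-7)) + 36) = 1/((-64 + 1309) + 36) = 1/(1245 + 36) = 1/1281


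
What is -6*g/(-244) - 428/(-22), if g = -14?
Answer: 12823/671 ≈ 19.110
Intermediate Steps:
-6*g/(-244) - 428/(-22) = -6*(-14)/(-244) - 428/(-22) = 84*(-1/244) - 428*(-1/22) = -21/61 + 214/11 = 12823/671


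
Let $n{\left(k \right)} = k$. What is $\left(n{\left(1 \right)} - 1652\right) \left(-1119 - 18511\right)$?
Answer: $32409130$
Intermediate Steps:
$\left(n{\left(1 \right)} - 1652\right) \left(-1119 - 18511\right) = \left(1 - 1652\right) \left(-1119 - 18511\right) = \left(-1651\right) \left(-19630\right) = 32409130$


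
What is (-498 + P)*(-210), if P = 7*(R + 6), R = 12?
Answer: 78120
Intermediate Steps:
P = 126 (P = 7*(12 + 6) = 7*18 = 126)
(-498 + P)*(-210) = (-498 + 126)*(-210) = -372*(-210) = 78120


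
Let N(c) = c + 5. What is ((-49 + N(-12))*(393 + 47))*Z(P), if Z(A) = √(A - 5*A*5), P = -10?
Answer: -98560*√15 ≈ -3.8172e+5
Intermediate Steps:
N(c) = 5 + c
Z(A) = 2*√6*√(-A) (Z(A) = √(A - 25*A) = √(-24*A) = 2*√6*√(-A))
((-49 + N(-12))*(393 + 47))*Z(P) = ((-49 + (5 - 12))*(393 + 47))*(2*√6*√(-1*(-10))) = ((-49 - 7)*440)*(2*√6*√10) = (-56*440)*(4*√15) = -98560*√15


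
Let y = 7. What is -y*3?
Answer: -21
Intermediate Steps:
-y*3 = -1*7*3 = -7*3 = -21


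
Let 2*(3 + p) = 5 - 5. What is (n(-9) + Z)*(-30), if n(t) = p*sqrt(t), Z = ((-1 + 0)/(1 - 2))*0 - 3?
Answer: 90 + 270*I ≈ 90.0 + 270.0*I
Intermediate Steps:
p = -3 (p = -3 + (5 - 5)/2 = -3 + (1/2)*0 = -3 + 0 = -3)
Z = -3 (Z = -1/(-1)*0 - 3 = -1*(-1)*0 - 3 = 1*0 - 3 = 0 - 3 = -3)
n(t) = -3*sqrt(t)
(n(-9) + Z)*(-30) = (-9*I - 3)*(-30) = (-3 - 9*I)*(-30) = 90 + 270*I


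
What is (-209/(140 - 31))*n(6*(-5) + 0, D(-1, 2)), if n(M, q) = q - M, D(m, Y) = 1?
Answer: -6479/109 ≈ -59.440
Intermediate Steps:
(-209/(140 - 31))*n(6*(-5) + 0, D(-1, 2)) = (-209/(140 - 31))*(1 - (6*(-5) + 0)) = (-209/109)*(1 - (-30 + 0)) = (-209*1/109)*(1 - 1*(-30)) = -209*(1 + 30)/109 = -209/109*31 = -6479/109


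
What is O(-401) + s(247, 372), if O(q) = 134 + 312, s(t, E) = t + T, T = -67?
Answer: 626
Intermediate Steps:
s(t, E) = -67 + t (s(t, E) = t - 67 = -67 + t)
O(q) = 446
O(-401) + s(247, 372) = 446 + (-67 + 247) = 446 + 180 = 626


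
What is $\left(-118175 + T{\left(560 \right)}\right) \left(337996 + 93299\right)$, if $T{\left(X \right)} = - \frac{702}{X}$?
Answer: $- \frac{2854254327909}{56} \approx -5.0969 \cdot 10^{10}$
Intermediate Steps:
$\left(-118175 + T{\left(560 \right)}\right) \left(337996 + 93299\right) = \left(-118175 - \frac{702}{560}\right) \left(337996 + 93299\right) = \left(-118175 - \frac{351}{280}\right) 431295 = \left(- \frac{33089351}{280}\right) 431295 = - \frac{2854254327909}{56}$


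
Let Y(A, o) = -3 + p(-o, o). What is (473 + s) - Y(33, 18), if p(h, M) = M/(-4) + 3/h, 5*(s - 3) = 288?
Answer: 8119/15 ≈ 541.27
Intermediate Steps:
s = 303/5 (s = 3 + (1/5)*288 = 3 + 288/5 = 303/5 ≈ 60.600)
p(h, M) = 3/h - M/4 (p(h, M) = M*(-1/4) + 3/h = -M/4 + 3/h = 3/h - M/4)
Y(A, o) = -3 - 3/o - o/4 (Y(A, o) = -3 + (3/((-o)) - o/4) = -3 + (3*(-1/o) - o/4) = -3 + (-3/o - o/4) = -3 - 3/o - o/4)
(473 + s) - Y(33, 18) = (473 + 303/5) - (-3 - 3/18 - 1/4*18) = 2668/5 - (-3 - 3*1/18 - 9/2) = 2668/5 - (-3 - 1/6 - 9/2) = 2668/5 - 1*(-23/3) = 2668/5 + 23/3 = 8119/15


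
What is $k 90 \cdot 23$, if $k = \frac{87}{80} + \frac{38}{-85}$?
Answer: $\frac{180297}{136} \approx 1325.7$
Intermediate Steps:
$k = \frac{871}{1360}$ ($k = 87 \cdot \frac{1}{80} + 38 \left(- \frac{1}{85}\right) = \frac{87}{80} - \frac{38}{85} = \frac{871}{1360} \approx 0.64044$)
$k 90 \cdot 23 = \frac{871}{1360} \cdot 90 \cdot 23 = \frac{7839}{136} \cdot 23 = \frac{180297}{136}$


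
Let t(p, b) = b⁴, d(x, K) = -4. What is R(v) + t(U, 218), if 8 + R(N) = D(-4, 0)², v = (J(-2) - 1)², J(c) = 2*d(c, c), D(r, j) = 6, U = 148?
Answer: 2258530604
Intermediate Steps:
J(c) = -8 (J(c) = 2*(-4) = -8)
v = 81 (v = (-8 - 1)² = (-9)² = 81)
R(N) = 28 (R(N) = -8 + 6² = -8 + 36 = 28)
R(v) + t(U, 218) = 28 + 218⁴ = 28 + 2258530576 = 2258530604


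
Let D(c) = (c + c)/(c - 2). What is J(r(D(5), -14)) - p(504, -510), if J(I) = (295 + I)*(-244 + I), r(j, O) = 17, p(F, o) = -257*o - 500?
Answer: -201394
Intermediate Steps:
D(c) = 2*c/(-2 + c) (D(c) = (2*c)/(-2 + c) = 2*c/(-2 + c))
p(F, o) = -500 - 257*o
J(I) = (-244 + I)*(295 + I)
J(r(D(5), -14)) - p(504, -510) = (-71980 + 17² + 51*17) - (-500 - 257*(-510)) = (-71980 + 289 + 867) - (-500 + 131070) = -70824 - 1*130570 = -70824 - 130570 = -201394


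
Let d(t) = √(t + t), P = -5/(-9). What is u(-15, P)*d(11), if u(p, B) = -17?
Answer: -17*√22 ≈ -79.737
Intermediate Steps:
P = 5/9 (P = -5*(-⅑) = 5/9 ≈ 0.55556)
d(t) = √2*√t (d(t) = √(2*t) = √2*√t)
u(-15, P)*d(11) = -17*√2*√11 = -17*√22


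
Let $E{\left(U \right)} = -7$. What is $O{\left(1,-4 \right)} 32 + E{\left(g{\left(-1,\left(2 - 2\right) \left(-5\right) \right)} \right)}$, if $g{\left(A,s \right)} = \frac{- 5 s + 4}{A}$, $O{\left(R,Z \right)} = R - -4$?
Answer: $153$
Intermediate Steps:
$O{\left(R,Z \right)} = 4 + R$ ($O{\left(R,Z \right)} = R + 4 = 4 + R$)
$g{\left(A,s \right)} = \frac{4 - 5 s}{A}$
$O{\left(1,-4 \right)} 32 + E{\left(g{\left(-1,\left(2 - 2\right) \left(-5\right) \right)} \right)} = \left(4 + 1\right) 32 - 7 = 5 \cdot 32 - 7 = 160 - 7 = 153$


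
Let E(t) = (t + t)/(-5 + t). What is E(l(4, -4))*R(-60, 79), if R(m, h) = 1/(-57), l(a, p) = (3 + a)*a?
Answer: -56/1311 ≈ -0.042715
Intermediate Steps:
l(a, p) = a*(3 + a)
E(t) = 2*t/(-5 + t) (E(t) = (2*t)/(-5 + t) = 2*t/(-5 + t))
R(m, h) = -1/57
E(l(4, -4))*R(-60, 79) = (2*(4*(3 + 4))/(-5 + 4*(3 + 4)))*(-1/57) = (2*(4*7)/(-5 + 4*7))*(-1/57) = (2*28/(-5 + 28))*(-1/57) = (2*28/23)*(-1/57) = (2*28*(1/23))*(-1/57) = (56/23)*(-1/57) = -56/1311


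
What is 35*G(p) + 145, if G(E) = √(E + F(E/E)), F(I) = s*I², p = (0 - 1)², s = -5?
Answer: 145 + 70*I ≈ 145.0 + 70.0*I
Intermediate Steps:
p = 1 (p = (-1)² = 1)
F(I) = -5*I²
G(E) = √(-5 + E) (G(E) = √(E - 5*(E/E)²) = √(E - 5*1²) = √(E - 5*1) = √(E - 5) = √(-5 + E))
35*G(p) + 145 = 35*√(-5 + 1) + 145 = 35*√(-4) + 145 = 35*(2*I) + 145 = 70*I + 145 = 145 + 70*I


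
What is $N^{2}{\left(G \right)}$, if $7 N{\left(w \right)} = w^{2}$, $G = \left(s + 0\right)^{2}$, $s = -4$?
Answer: $\frac{65536}{49} \approx 1337.5$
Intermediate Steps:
$G = 16$ ($G = \left(-4 + 0\right)^{2} = \left(-4\right)^{2} = 16$)
$N{\left(w \right)} = \frac{w^{2}}{7}$
$N^{2}{\left(G \right)} = \left(\frac{16^{2}}{7}\right)^{2} = \left(\frac{1}{7} \cdot 256\right)^{2} = \left(\frac{256}{7}\right)^{2} = \frac{65536}{49}$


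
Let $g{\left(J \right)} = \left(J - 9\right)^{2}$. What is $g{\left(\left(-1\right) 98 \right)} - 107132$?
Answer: $-95683$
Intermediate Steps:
$g{\left(J \right)} = \left(-9 + J\right)^{2}$
$g{\left(\left(-1\right) 98 \right)} - 107132 = \left(-9 - 98\right)^{2} - 107132 = \left(-107\right)^{2} - 107132 = 11449 - 107132 = -95683$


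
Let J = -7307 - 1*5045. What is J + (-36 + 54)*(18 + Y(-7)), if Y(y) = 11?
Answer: -11830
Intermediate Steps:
J = -12352 (J = -7307 - 5045 = -12352)
J + (-36 + 54)*(18 + Y(-7)) = -12352 + (-36 + 54)*(18 + 11) = -12352 + 18*29 = -12352 + 522 = -11830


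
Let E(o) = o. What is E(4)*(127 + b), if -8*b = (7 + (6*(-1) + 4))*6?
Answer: 493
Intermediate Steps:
b = -15/4 (b = -(7 + (6*(-1) + 4))*6/8 = -(7 + (-6 + 4))*6/8 = -(7 - 2)*6/8 = -5*6/8 = -1/8*30 = -15/4 ≈ -3.7500)
E(4)*(127 + b) = 4*(127 - 15/4) = 4*(493/4) = 493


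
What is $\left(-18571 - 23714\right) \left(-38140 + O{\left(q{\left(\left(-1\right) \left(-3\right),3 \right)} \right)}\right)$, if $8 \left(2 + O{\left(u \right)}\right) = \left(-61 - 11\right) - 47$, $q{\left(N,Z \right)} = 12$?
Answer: $\frac{12907707675}{8} \approx 1.6135 \cdot 10^{9}$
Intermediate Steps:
$O{\left(u \right)} = - \frac{135}{8}$ ($O{\left(u \right)} = -2 + \frac{\left(-61 - 11\right) - 47}{8} = -2 + \frac{-72 - 47}{8} = -2 + \frac{1}{8} \left(-119\right) = -2 - \frac{119}{8} = - \frac{135}{8}$)
$\left(-18571 - 23714\right) \left(-38140 + O{\left(q{\left(\left(-1\right) \left(-3\right),3 \right)} \right)}\right) = \left(-18571 - 23714\right) \left(-38140 - \frac{135}{8}\right) = \left(-42285\right) \left(- \frac{305255}{8}\right) = \frac{12907707675}{8}$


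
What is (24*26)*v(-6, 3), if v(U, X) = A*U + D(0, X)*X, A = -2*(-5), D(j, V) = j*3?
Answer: -37440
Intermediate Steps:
D(j, V) = 3*j
A = 10
v(U, X) = 10*U (v(U, X) = 10*U + (3*0)*X = 10*U + 0*X = 10*U + 0 = 10*U)
(24*26)*v(-6, 3) = (24*26)*(10*(-6)) = 624*(-60) = -37440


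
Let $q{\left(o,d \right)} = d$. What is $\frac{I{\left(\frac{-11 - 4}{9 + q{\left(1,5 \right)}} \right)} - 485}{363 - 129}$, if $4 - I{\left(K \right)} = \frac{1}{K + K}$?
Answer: $- \frac{3604}{1755} \approx -2.0536$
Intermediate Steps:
$I{\left(K \right)} = 4 - \frac{1}{2 K}$ ($I{\left(K \right)} = 4 - \frac{1}{K + K} = 4 - \frac{1}{2 K}$)
$\frac{I{\left(\frac{-11 - 4}{9 + q{\left(1,5 \right)}} \right)} - 485}{363 - 129} = \frac{\left(4 - \frac{1}{2 \frac{-11 - 4}{9 + 5}}\right) - 485}{363 - 129} = \frac{\left(4 - \frac{1}{2 \left(- \frac{15}{14}\right)}\right) - 485}{234} = \left(\left(4 - \frac{1}{2 \left(\left(-15\right) \frac{1}{14}\right)}\right) - 485\right) \frac{1}{234} = \left(\left(4 - \frac{1}{2 \left(- \frac{15}{14}\right)}\right) - 485\right) \frac{1}{234} = \left(\left(4 - - \frac{7}{15}\right) - 485\right) \frac{1}{234} = \left(\left(4 + \frac{7}{15}\right) - 485\right) \frac{1}{234} = \left(\frac{67}{15} - 485\right) \frac{1}{234} = \left(- \frac{7208}{15}\right) \frac{1}{234} = - \frac{3604}{1755}$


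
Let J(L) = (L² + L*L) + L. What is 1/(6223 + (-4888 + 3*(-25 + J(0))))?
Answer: 1/1260 ≈ 0.00079365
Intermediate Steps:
J(L) = L + 2*L² (J(L) = (L² + L²) + L = 2*L² + L = L + 2*L²)
1/(6223 + (-4888 + 3*(-25 + J(0)))) = 1/(6223 + (-4888 + 3*(-25 + 0*(1 + 2*0)))) = 1/(6223 + (-4888 + 3*(-25 + 0*(1 + 0)))) = 1/(6223 + (-4888 + 3*(-25 + 0*1))) = 1/(6223 + (-4888 + 3*(-25 + 0))) = 1/(6223 + (-4888 + 3*(-25))) = 1/(6223 + (-4888 - 75)) = 1/(6223 - 4963) = 1/1260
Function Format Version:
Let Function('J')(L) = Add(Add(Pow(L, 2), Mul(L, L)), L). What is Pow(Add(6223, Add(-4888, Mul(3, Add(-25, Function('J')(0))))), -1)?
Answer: Rational(1, 1260) ≈ 0.00079365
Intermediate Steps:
Function('J')(L) = Add(L, Mul(2, Pow(L, 2))) (Function('J')(L) = Add(Add(Pow(L, 2), Pow(L, 2)), L) = Add(Mul(2, Pow(L, 2)), L) = Add(L, Mul(2, Pow(L, 2))))
Pow(Add(6223, Add(-4888, Mul(3, Add(-25, Function('J')(0))))), -1) = Pow(Add(6223, Add(-4888, Mul(3, Add(-25, Mul(0, Add(1, Mul(2, 0))))))), -1) = Pow(Add(6223, Add(-4888, Mul(3, Add(-25, Mul(0, Add(1, 0)))))), -1) = Pow(Add(6223, Add(-4888, Mul(3, Add(-25, Mul(0, 1))))), -1) = Pow(Add(6223, Add(-4888, Mul(3, Add(-25, 0)))), -1) = Pow(Add(6223, Add(-4888, Mul(3, -25))), -1) = Pow(Add(6223, Add(-4888, -75)), -1) = Pow(Add(6223, -4963), -1) = Pow(1260, -1) = Rational(1, 1260)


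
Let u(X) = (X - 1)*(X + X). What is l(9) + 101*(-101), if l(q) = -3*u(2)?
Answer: -10213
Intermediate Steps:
u(X) = 2*X*(-1 + X) (u(X) = (-1 + X)*(2*X) = 2*X*(-1 + X))
l(q) = -12 (l(q) = -6*2*(-1 + 2) = -6*2 = -3*4 = -12)
l(9) + 101*(-101) = -12 + 101*(-101) = -12 - 10201 = -10213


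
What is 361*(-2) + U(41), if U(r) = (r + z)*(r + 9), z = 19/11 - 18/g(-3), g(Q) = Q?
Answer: 18858/11 ≈ 1714.4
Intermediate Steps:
z = 85/11 (z = 19/11 - 18/(-3) = 19*(1/11) - 18*(-1/3) = 19/11 + 6 = 85/11 ≈ 7.7273)
U(r) = (9 + r)*(85/11 + r) (U(r) = (r + 85/11)*(r + 9) = (85/11 + r)*(9 + r) = (9 + r)*(85/11 + r))
361*(-2) + U(41) = 361*(-2) + (765/11 + 41**2 + (184/11)*41) = -722 + (765/11 + 1681 + 7544/11) = -722 + 26800/11 = 18858/11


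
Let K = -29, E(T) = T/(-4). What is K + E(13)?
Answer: -129/4 ≈ -32.250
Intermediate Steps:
E(T) = -T/4 (E(T) = T*(-1/4) = -T/4)
K + E(13) = -29 - 1/4*13 = -29 - 13/4 = -129/4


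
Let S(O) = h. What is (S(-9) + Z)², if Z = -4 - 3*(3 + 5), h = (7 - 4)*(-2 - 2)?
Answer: 1600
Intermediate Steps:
h = -12 (h = 3*(-4) = -12)
Z = -28 (Z = -4 - 3*8 = -4 - 24 = -28)
S(O) = -12
(S(-9) + Z)² = (-12 - 28)² = (-40)² = 1600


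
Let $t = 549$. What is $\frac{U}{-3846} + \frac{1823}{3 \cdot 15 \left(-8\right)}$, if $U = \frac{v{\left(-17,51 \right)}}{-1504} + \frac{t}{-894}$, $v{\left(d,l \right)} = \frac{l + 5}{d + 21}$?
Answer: $- \frac{32732178751}{6464049120} \approx -5.0637$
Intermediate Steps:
$v{\left(d,l \right)} = \frac{5 + l}{21 + d}$
$U = - \frac{69851}{112048}$ ($U = \frac{\frac{1}{21 - 17} \left(5 + 51\right)}{-1504} + \frac{549}{-894} = \frac{1}{4} \cdot 56 \left(- \frac{1}{1504}\right) + 549 \left(- \frac{1}{894}\right) = \frac{1}{4} \cdot 56 \left(- \frac{1}{1504}\right) - \frac{183}{298} = 14 \left(- \frac{1}{1504}\right) - \frac{183}{298} = - \frac{7}{752} - \frac{183}{298} = - \frac{69851}{112048} \approx -0.6234$)
$\frac{U}{-3846} + \frac{1823}{3 \cdot 15 \left(-8\right)} = - \frac{69851}{112048 \left(-3846\right)} + \frac{1823}{3 \cdot 15 \left(-8\right)} = \left(- \frac{69851}{112048}\right) \left(- \frac{1}{3846}\right) + \frac{1823}{45 \left(-8\right)} = \frac{69851}{430936608} + \frac{1823}{-360} = \frac{69851}{430936608} + 1823 \left(- \frac{1}{360}\right) = \frac{69851}{430936608} - \frac{1823}{360} = - \frac{32732178751}{6464049120}$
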